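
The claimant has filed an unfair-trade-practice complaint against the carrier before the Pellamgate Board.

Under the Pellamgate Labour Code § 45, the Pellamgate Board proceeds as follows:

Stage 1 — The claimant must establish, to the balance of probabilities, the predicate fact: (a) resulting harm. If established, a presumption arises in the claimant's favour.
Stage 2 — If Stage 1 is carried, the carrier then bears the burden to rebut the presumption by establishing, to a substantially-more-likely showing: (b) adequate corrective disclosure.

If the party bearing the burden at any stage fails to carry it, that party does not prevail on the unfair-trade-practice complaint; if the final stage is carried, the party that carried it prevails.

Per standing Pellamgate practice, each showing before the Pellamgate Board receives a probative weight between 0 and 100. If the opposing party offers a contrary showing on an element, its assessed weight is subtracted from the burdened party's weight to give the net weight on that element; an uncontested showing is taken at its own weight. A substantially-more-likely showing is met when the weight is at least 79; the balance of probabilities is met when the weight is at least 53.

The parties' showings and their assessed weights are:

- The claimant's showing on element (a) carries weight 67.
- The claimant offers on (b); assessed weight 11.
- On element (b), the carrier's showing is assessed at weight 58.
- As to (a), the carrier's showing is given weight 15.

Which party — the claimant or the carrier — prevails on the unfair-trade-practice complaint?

At Stage 1 the claimant must meet the balance of probabilities (weight is at least 53): on (a) the weight is 67 less the opposing 15 gives net 52, < 53, so (a) does not meet the standard.
  Not every element is met, so the claimant fails to carry Stage 1.
The carrier prevails.

carrier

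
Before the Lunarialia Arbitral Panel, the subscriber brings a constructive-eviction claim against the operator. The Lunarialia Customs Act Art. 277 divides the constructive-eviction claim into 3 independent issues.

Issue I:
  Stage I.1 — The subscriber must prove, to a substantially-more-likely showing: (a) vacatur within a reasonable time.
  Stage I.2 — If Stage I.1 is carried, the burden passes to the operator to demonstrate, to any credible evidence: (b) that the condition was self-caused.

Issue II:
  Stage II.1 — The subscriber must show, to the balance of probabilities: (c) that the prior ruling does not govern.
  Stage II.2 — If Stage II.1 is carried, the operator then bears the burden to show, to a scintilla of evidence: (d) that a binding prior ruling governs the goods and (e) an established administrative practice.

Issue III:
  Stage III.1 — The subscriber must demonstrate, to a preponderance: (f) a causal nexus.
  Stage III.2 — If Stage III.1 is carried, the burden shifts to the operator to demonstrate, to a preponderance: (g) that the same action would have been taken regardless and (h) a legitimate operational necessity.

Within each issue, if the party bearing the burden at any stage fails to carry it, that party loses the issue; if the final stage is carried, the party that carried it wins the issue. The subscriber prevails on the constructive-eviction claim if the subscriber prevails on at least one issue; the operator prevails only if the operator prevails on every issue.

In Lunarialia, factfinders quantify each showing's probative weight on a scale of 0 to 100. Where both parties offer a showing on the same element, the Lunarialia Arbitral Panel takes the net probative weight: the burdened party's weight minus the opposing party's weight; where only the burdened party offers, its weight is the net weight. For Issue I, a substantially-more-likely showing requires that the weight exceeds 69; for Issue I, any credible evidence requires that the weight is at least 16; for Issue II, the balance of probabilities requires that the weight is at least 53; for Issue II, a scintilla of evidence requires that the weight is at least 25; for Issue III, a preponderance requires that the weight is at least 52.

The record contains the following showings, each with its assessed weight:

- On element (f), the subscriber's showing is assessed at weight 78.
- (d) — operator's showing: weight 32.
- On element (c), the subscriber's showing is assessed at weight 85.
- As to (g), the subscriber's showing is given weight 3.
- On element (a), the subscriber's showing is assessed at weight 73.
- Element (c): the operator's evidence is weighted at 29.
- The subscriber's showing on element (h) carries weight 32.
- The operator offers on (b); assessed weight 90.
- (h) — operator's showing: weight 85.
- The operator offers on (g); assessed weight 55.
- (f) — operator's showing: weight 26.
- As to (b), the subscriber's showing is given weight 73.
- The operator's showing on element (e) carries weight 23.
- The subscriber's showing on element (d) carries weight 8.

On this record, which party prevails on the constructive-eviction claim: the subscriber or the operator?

subscriber

— Issue I —
Stage I.1 (subscriber, a substantially-more-likely showing, weight exceeds 69): (a) 73 > 69 — meets.
  Stage I.1 carried; the burden shifts to the operator.
Stage I.2 (operator, any credible evidence, weight is at least 16): (b) net 90−73=17 ≥ 16 — meets.
  Stage I.2 carried; the final stage is satisfied.
Every stage carried; the operator prevails on this issue.
— Issue II —
Stage II.1 (subscriber, the balance of probabilities, weight is at least 53): (c) net 85−29=56 ≥ 53 — meets.
  All elements met. The burden passes to the operator.
Stage II.2 (operator, a scintilla of evidence, weight is at least 25): (d) net 32−8=24 < 25 — fails; (e) 23 < 25 — fails.
  Stage II.2 not carried; the operator fails its burden.
The analysis ends at Stage II.2; the subscriber prevails on this issue.
— Issue III —
Stage III.1 — burden on subscriber; standard: a preponderance (weight is at least 52).
    (f): 78 − 26 = 52 ≥ 52 [met]
  The subscriber carries Stage III.1; the operator now bears the burden.
Stage III.2 — burden on operator; standard: a preponderance (weight is at least 52).
    (g): 55 − 3 = 52 ≥ 52 [met]
    (h): 85 − 32 = 53 ≥ 52 [met]
  Stage III.2 carried; the final stage is satisfied.
With every stage satisfied, the operator prevails on this issue.
Per-issue: Issue I → operator; Issue II → subscriber; Issue III → operator. The subscriber must prevail on at least one issue; overall, the subscriber prevails.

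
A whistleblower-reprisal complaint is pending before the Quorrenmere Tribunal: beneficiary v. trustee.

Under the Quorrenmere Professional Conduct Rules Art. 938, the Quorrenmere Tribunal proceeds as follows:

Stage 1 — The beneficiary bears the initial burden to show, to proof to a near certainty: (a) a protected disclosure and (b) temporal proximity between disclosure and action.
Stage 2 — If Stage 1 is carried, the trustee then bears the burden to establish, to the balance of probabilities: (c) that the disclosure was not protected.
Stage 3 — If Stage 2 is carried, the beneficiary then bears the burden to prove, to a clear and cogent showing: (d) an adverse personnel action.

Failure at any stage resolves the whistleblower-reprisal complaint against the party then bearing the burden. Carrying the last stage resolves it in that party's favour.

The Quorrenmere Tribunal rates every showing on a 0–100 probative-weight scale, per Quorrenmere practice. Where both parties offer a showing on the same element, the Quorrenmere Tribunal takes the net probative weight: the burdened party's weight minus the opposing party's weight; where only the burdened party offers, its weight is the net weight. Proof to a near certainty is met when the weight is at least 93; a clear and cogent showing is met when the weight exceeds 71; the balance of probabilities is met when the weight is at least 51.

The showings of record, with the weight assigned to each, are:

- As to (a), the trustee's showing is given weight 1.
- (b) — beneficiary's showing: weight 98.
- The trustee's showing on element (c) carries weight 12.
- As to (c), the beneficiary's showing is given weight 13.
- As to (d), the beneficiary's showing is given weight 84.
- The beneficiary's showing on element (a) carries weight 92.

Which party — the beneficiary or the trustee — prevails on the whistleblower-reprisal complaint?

trustee

Stage 1 (beneficiary, proof to a near certainty, weight is at least 93): (a) net 92−1=91 < 93 — fails; (b) 98 ≥ 93 — meets.
  Not every element is met, so the beneficiary fails to carry Stage 1.
The trustee prevails.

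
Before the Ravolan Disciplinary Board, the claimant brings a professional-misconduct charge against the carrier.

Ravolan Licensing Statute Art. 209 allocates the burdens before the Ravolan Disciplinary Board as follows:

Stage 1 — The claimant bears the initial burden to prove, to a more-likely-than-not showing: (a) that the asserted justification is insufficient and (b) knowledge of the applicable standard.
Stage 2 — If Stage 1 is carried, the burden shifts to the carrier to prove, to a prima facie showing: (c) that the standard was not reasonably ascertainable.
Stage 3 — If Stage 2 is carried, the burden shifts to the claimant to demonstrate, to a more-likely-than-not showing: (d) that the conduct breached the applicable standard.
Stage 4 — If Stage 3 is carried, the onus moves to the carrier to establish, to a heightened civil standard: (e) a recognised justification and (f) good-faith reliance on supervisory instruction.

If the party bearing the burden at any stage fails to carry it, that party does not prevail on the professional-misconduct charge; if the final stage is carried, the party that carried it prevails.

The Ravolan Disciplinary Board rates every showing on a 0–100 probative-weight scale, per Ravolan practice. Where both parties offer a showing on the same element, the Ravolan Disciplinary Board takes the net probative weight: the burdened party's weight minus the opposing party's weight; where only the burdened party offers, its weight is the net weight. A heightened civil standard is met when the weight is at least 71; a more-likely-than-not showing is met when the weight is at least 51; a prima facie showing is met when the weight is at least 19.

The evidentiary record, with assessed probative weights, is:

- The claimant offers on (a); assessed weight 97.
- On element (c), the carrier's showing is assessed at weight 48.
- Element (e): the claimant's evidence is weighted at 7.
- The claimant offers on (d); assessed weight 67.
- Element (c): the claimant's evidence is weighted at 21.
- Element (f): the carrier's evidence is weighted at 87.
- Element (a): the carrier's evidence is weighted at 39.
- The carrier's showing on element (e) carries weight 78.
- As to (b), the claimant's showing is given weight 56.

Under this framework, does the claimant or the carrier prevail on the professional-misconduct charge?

carrier

At Stage 1 the claimant must meet a more-likely-than-not showing (weight is at least 51): on (a) the weight is 97 less the opposing 39 gives net 58, ≥ 51, so (a) meets the standard; on (b) the weight is 56, ≥ 51, so (b) meets the standard.
  All elements met. The burden passes to the carrier.
At Stage 2 the carrier must meet a prima facie showing (weight is at least 19): on (c) the weight is 48 less the opposing 21 gives net 27, ≥ 19, so (c) meets the standard.
  The carrier carries Stage 2; the claimant now bears the burden.
At Stage 3 the claimant must meet a more-likely-than-not showing (weight is at least 51): on (d) the weight is 67, ≥ 51, so (d) meets the standard.
  Stage 3 is satisfied; the onus moves to the carrier.
At Stage 4 the carrier must meet a heightened civil standard (weight is at least 71): on (e) the weight is 78 less the opposing 7 gives net 71, ≥ 71, so (e) meets the standard; on (f) the weight is 87, which does reach 71, so (f) meets the standard.
  The carrier carries the last stage.
All stages carried — the carrier prevails.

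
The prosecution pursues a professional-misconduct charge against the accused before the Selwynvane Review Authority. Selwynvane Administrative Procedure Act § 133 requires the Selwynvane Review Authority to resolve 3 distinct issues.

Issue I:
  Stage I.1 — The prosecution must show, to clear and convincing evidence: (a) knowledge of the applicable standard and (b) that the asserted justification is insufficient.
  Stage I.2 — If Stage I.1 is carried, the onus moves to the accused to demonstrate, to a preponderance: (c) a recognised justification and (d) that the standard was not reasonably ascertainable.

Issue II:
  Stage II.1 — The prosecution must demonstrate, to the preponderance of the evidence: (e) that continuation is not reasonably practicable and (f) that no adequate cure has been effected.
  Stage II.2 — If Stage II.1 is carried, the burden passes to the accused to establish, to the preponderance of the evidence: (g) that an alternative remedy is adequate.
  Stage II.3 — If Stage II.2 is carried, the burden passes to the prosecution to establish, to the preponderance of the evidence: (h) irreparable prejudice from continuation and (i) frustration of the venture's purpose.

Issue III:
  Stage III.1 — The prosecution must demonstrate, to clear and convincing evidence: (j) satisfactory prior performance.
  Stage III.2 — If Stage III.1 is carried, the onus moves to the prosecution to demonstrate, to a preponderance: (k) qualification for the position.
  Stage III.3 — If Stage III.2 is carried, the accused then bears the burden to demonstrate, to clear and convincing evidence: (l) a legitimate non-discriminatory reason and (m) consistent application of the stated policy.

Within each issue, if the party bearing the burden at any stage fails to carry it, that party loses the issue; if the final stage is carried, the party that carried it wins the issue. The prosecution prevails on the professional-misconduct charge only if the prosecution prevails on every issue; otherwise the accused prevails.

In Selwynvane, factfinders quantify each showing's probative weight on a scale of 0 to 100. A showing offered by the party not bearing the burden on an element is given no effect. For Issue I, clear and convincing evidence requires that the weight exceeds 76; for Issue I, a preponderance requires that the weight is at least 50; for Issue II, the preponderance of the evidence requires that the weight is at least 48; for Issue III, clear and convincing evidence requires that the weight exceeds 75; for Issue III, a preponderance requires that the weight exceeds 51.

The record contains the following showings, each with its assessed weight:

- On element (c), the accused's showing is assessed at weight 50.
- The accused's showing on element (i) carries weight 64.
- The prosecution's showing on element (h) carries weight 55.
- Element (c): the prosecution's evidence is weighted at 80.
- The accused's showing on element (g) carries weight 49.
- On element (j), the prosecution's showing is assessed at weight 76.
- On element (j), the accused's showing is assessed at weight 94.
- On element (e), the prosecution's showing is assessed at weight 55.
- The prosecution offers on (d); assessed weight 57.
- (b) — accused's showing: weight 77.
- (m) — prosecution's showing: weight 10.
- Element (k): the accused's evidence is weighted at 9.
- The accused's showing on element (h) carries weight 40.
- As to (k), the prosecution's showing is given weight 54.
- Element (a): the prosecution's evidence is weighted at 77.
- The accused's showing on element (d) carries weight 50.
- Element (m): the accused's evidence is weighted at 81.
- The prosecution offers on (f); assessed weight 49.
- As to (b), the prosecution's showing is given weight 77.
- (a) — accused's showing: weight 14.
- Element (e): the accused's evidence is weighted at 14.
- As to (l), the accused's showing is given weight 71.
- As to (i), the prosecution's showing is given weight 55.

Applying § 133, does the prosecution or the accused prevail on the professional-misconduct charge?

accused

— Issue I —
Stage I.1 — burden on prosecution; standard: clear and convincing evidence (weight exceeds 76).
    (a): 77 (accused's 14 disregarded) > 76 [met]
    (b): 77 (accused's 77 disregarded) > 76 [met]
  Stage I.1 carried; the burden shifts to the accused.
Stage I.2 — burden on accused; standard: a preponderance (weight is at least 50).
    (c): 50 (prosecution's 80 disregarded) ≥ 50 [met]
    (d): 50 (prosecution's 57 disregarded) ≥ 50 [met]
  Stage I.2 carried; the final stage is satisfied.
All stages carried — the accused prevails on this issue.
— Issue II —
At Stage II.1 the prosecution must meet the preponderance of the evidence (weight is at least 48): on (e) the weight is 55 (the accused's 14 is given no effect), ≥ 48, so (e) meets the standard; on (f) the weight is 49, which does reach 48, so (f) meets the standard.
  All elements met. The burden passes to the accused.
At Stage II.2 the accused must meet the preponderance of the evidence (weight is at least 48): on (g) the weight is 49, ≥ 48, so (g) meets the standard.
  Stage II.2 is satisfied; the onus moves to the prosecution.
At Stage II.3 the prosecution must meet the preponderance of the evidence (weight is at least 48): on (h) the weight is 55 (the accused's 40 is given no effect), which does reach 48, so (h) meets the standard; on (i) the weight is 55 (the accused's 64 is given no effect), ≥ 48, so (i) meets the standard.
  The prosecution carries the last stage.
With every stage satisfied, the prosecution prevails on this issue.
— Issue III —
At Stage III.1 the prosecution must meet clear and convincing evidence (weight exceeds 75): on (j) the weight is 76 (the accused's 94 is given no effect), > 75, so (j) meets the standard.
  Stage III.1 carried; the burden remains with the prosecution.
At Stage III.2 the prosecution must meet a preponderance (weight exceeds 51): on (k) the weight is 54 (the accused's 9 is given no effect), which does exceed 51, so (k) meets the standard.
  Stage III.2 is satisfied; the onus moves to the accused.
At Stage III.3 the accused must meet clear and convincing evidence (weight exceeds 75): on (l) the weight is 71, ≤ 75, so (l) does not meet the standard; on (m) the weight is 81 (the prosecution's 10 is given no effect), > 75, so (m) meets the standard.
  Stage III.3 not carried; the accused fails its burden.
The analysis ends at Stage III.3; the prosecution prevails on this issue.
Per-issue: Issue I → accused; Issue II → prosecution; Issue III → prosecution. The prosecution must prevail on every issue; overall, the accused prevails.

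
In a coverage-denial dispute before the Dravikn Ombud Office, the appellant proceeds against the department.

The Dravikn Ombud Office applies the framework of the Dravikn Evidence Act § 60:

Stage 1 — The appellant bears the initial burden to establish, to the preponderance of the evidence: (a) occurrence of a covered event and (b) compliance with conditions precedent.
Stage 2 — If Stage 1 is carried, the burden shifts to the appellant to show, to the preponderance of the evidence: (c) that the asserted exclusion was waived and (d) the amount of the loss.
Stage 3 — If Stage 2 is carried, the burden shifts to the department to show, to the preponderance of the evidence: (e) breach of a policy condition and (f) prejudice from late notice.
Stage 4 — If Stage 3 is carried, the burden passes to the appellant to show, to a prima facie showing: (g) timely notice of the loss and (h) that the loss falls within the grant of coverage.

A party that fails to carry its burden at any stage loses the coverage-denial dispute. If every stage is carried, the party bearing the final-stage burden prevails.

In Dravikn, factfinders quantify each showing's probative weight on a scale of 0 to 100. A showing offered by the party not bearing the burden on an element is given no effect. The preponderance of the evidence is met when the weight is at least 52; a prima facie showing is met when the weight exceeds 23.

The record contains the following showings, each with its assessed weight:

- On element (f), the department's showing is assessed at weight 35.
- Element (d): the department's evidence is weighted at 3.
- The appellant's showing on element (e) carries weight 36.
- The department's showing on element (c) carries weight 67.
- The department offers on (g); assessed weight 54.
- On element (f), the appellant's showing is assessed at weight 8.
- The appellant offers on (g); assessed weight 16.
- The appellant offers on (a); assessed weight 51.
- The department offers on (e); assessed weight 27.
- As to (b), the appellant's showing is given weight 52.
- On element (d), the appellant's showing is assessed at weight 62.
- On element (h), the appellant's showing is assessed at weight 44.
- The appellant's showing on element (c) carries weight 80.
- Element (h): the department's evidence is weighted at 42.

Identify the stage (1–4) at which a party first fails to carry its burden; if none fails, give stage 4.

stage 1

Stage 1 (appellant, the preponderance of the evidence, weight is at least 52): (a) 51 < 52 — fails; (b) 52 ≥ 52 — meets.
  Stage 1 not carried; the appellant fails its burden.
So the department prevails.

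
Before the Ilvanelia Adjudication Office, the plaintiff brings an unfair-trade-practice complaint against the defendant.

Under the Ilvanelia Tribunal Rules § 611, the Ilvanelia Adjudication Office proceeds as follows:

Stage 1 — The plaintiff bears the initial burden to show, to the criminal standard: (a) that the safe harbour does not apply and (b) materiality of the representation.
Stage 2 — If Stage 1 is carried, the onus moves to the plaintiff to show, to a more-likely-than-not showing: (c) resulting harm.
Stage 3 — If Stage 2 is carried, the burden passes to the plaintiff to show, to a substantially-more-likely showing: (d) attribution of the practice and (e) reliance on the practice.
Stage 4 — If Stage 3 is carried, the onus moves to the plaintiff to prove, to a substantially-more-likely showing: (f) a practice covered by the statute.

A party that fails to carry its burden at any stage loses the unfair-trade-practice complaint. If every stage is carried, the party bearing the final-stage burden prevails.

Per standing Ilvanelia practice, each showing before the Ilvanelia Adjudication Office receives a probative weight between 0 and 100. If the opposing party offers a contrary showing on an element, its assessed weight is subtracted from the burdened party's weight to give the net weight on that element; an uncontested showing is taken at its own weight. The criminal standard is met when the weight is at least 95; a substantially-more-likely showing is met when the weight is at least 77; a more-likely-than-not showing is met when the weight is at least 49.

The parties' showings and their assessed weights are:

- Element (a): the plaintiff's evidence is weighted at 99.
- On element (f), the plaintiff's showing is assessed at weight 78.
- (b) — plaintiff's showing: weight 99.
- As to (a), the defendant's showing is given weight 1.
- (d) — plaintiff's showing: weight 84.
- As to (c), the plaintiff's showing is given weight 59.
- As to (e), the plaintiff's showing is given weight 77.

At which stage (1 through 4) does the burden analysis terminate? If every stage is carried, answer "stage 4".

At Stage 1 the plaintiff must meet the criminal standard (weight is at least 95): on (a) the weight is 99 less the opposing 1 gives net 98, which does reach 95, so (a) meets the standard; on (b) the weight is 99, which does reach 95, so (b) meets the standard.
  Stage 1 carried; the burden remains with the plaintiff.
At Stage 2 the plaintiff must meet a more-likely-than-not showing (weight is at least 49): on (c) the weight is 59, which does reach 49, so (c) meets the standard.
  All elements met. The plaintiff retains the burden for Stage 3.
At Stage 3 the plaintiff must meet a substantially-more-likely showing (weight is at least 77): on (d) the weight is 84, ≥ 77, so (d) meets the standard; on (e) the weight is 77, which does reach 77, so (e) meets the standard.
  All elements met. The plaintiff retains the burden for Stage 4.
At Stage 4 the plaintiff must meet a substantially-more-likely showing (weight is at least 77): on (f) the weight is 78, ≥ 77, so (f) meets the standard.
  Stage 4 carried; the final stage is satisfied.
All stages carried — the plaintiff prevails.

stage 4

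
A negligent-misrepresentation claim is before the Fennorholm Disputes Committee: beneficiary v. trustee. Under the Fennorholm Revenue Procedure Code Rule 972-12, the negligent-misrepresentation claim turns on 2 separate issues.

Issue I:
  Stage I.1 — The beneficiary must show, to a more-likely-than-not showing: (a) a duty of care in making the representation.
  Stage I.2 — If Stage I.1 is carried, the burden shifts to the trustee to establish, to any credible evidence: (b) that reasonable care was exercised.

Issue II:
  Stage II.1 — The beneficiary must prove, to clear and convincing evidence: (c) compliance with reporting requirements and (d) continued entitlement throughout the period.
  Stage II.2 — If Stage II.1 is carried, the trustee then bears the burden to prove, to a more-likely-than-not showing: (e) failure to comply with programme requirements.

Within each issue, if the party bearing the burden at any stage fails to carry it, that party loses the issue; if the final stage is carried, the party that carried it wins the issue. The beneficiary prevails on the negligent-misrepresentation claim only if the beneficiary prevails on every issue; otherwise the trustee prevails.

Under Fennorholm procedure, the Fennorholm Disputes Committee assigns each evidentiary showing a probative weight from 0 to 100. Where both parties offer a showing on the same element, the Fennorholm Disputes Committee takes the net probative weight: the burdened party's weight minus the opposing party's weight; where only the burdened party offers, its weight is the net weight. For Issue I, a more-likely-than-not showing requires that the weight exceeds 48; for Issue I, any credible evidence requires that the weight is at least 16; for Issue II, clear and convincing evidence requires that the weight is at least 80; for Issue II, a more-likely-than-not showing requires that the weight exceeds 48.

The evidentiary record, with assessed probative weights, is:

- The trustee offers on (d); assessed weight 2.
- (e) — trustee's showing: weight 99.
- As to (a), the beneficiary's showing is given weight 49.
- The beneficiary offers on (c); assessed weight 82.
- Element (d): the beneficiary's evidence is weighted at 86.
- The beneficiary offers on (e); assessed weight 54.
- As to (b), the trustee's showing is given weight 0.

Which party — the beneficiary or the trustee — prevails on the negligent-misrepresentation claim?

— Issue I —
Stage I.1 (beneficiary, a more-likely-than-not showing, weight exceeds 48): (a) 49 > 48 — meets.
  All elements met. The burden passes to the trustee.
Stage I.2 (trustee, any credible evidence, weight is at least 16): (b) 0 < 16 — fails.
  Stage I.2 not carried; the trustee fails its burden.
The beneficiary prevails on this issue.
— Issue II —
Stage II.1 — burden on beneficiary; standard: clear and convincing evidence (weight is at least 80).
    (c): 82 ≥ 80 [met]
    (d): 86 − 2 = 84 ≥ 80 [met]
  The beneficiary carries Stage II.1; the trustee now bears the burden.
Stage II.2 — burden on trustee; standard: a more-likely-than-not showing (weight exceeds 48).
    (e): 99 − 54 = 45 ≤ 48 [not met]
  The trustee does not carry Stage II.2.
The beneficiary prevails on this issue.
Per-issue: Issue I → beneficiary; Issue II → beneficiary. The beneficiary must prevail on every issue; overall, the beneficiary prevails.

beneficiary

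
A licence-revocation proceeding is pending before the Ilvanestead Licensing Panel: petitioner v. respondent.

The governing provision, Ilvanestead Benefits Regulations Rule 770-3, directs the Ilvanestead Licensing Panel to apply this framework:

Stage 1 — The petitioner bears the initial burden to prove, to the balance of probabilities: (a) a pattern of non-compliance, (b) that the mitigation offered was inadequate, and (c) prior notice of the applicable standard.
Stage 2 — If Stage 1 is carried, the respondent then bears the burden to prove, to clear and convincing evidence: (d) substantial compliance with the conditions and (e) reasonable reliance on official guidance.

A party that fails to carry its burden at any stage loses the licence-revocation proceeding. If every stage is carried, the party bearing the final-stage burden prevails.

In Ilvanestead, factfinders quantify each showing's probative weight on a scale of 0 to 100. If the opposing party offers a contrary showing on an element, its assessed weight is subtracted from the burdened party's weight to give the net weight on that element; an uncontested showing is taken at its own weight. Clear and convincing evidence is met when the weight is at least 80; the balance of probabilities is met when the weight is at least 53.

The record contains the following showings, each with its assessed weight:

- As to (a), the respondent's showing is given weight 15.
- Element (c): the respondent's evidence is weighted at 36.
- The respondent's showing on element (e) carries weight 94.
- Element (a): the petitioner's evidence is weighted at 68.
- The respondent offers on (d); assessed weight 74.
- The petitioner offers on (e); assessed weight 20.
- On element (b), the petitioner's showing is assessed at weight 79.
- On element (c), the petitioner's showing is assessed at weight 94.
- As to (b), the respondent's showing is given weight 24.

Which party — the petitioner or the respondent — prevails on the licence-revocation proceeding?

At Stage 1 the petitioner must meet the balance of probabilities (weight is at least 53): on (a) the weight is 68 less the opposing 15 gives net 53, which does reach 53, so (a) meets the standard; on (b) the weight is 79 less the opposing 24 gives net 55, which does reach 53, so (b) meets the standard; on (c) the weight is 94 less the opposing 36 gives net 58, which does reach 53, so (c) meets the standard.
  The petitioner carries Stage 1; the respondent now bears the burden.
At Stage 2 the respondent must meet clear and convincing evidence (weight is at least 80): on (d) the weight is 74, < 80, so (d) does not meet the standard; on (e) the weight is 94 less the opposing 20 gives net 74, < 80, so (e) does not meet the standard.
  The respondent does not carry Stage 2.
The petitioner prevails.

petitioner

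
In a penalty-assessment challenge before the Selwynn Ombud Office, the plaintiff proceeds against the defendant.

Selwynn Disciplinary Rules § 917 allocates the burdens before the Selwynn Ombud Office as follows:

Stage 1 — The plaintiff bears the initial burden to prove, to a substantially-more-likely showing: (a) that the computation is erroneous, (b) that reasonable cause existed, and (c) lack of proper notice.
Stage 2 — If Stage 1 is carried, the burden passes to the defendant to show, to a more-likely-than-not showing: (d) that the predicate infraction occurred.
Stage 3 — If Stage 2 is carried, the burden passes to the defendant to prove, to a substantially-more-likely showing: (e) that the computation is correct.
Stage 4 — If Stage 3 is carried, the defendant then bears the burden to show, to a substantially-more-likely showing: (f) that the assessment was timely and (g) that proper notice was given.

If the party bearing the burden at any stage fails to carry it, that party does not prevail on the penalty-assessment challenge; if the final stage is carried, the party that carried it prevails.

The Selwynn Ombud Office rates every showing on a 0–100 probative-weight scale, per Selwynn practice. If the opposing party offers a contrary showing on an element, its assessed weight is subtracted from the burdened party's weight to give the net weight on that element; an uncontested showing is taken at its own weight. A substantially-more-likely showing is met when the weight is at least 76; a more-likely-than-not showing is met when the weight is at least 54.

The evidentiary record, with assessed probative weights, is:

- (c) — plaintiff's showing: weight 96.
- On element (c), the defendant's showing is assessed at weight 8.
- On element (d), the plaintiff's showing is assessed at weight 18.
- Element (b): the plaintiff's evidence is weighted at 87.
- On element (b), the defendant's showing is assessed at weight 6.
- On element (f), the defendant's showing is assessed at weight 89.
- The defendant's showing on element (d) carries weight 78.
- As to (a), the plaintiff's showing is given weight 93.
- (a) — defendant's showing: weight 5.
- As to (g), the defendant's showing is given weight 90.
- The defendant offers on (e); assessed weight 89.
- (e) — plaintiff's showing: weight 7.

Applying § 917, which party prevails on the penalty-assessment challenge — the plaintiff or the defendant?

defendant

Stage 1 (plaintiff, a substantially-more-likely showing, weight is at least 76): (a) net 93−5=88 ≥ 76 — meets; (b) net 87−6=81 ≥ 76 — meets; (c) net 96−8=88 ≥ 76 — meets.
  All elements met. The burden passes to the defendant.
Stage 2 (defendant, a more-likely-than-not showing, weight is at least 54): (d) net 78−18=60 ≥ 54 — meets.
  All elements met. The defendant retains the burden for Stage 3.
Stage 3 (defendant, a substantially-more-likely showing, weight is at least 76): (e) net 89−7=82 ≥ 76 — meets.
  All elements met. The defendant retains the burden for Stage 4.
Stage 4 (defendant, a substantially-more-likely showing, weight is at least 76): (f) 89 ≥ 76 — meets; (g) 90 ≥ 76 — meets.
  The defendant carries the last stage.
Every stage carried; the defendant prevails.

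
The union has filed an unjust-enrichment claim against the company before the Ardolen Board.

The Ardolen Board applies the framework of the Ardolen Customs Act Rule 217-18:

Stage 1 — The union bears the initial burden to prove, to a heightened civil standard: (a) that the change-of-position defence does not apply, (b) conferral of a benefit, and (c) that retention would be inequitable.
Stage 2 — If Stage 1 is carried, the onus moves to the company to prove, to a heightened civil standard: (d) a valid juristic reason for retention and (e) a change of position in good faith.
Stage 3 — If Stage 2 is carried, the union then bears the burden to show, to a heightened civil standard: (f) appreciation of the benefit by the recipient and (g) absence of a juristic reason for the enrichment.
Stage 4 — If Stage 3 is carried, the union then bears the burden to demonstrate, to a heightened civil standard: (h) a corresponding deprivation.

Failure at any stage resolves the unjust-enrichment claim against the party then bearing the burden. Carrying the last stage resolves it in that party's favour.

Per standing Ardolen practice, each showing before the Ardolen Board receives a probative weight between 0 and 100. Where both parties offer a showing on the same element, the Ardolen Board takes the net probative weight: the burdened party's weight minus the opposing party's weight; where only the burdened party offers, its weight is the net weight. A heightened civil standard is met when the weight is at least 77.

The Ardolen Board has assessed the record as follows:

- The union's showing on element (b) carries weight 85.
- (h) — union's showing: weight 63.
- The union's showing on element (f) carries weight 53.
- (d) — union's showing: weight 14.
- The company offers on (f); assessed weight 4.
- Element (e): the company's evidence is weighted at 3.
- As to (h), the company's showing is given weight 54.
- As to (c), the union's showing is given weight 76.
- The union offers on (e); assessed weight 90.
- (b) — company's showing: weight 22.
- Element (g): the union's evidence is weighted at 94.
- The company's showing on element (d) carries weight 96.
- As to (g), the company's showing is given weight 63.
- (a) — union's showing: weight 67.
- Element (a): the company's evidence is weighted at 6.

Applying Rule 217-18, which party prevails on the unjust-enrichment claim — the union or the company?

Stage 1 (union, a heightened civil standard, weight is at least 77): (a) net 67−6=61 < 77 — fails; (b) net 85−22=63 < 77 — fails; (c) 76 < 77 — fails.
  Stage 1 not carried; the union fails its burden.
The analysis ends at Stage 1; the company prevails.

company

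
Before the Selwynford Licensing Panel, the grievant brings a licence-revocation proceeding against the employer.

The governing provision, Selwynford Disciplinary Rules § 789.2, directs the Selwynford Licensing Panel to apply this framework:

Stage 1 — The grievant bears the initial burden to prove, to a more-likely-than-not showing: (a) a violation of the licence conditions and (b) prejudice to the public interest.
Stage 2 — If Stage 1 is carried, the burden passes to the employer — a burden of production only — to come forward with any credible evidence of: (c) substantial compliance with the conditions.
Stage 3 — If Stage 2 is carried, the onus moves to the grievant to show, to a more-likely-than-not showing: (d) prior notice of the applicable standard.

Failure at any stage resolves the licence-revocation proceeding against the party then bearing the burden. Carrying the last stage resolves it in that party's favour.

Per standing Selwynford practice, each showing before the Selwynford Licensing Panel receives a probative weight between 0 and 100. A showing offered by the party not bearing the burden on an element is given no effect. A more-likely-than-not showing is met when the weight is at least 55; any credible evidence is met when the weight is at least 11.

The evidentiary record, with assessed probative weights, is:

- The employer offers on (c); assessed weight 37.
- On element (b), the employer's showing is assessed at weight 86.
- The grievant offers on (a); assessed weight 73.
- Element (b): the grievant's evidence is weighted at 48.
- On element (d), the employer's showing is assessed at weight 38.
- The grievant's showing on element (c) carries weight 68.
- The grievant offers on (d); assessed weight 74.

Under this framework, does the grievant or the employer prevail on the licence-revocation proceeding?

employer

At Stage 1 the grievant must meet a more-likely-than-not showing (weight is at least 55): on (a) the weight is 73, ≥ 55, so (a) meets the standard; on (b) the weight is 48 (the employer's 86 is given no effect), < 55, so (b) does not meet the standard.
  Not every element is met, so the grievant fails to carry Stage 1.
So the employer prevails.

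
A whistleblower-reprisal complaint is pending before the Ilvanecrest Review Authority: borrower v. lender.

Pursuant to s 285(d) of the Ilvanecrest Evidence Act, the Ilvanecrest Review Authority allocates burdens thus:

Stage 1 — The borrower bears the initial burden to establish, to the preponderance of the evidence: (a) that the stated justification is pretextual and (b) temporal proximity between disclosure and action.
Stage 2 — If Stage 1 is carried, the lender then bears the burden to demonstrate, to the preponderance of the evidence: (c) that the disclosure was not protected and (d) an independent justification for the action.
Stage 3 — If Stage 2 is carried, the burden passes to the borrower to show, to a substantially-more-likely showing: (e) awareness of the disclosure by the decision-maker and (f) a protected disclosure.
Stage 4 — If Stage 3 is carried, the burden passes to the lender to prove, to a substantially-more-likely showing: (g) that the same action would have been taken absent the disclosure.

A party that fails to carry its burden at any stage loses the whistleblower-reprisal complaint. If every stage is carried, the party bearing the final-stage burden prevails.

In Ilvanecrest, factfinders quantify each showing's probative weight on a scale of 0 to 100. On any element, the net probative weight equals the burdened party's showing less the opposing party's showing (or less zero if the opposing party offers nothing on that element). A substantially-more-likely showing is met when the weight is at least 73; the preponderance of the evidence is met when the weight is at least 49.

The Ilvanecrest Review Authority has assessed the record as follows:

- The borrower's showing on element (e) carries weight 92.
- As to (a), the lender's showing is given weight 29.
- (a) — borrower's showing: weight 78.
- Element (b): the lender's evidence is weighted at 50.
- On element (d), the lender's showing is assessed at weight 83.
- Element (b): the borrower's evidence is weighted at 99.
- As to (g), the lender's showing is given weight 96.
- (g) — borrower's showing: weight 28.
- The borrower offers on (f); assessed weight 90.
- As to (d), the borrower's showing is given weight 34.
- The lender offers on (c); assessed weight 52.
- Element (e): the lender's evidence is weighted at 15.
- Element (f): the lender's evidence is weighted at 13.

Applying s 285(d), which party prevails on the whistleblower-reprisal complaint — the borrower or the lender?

Stage 1 — burden on borrower; standard: the preponderance of the evidence (weight is at least 49).
    (a): 78 − 29 = 49 ≥ 49 [met]
    (b): 99 − 50 = 49 ≥ 49 [met]
  All elements met. The burden passes to the lender.
Stage 2 — burden on lender; standard: the preponderance of the evidence (weight is at least 49).
    (c): 52 ≥ 49 [met]
    (d): 83 − 34 = 49 ≥ 49 [met]
  All elements met. The burden passes to the borrower.
Stage 3 — burden on borrower; standard: a substantially-more-likely showing (weight is at least 73).
    (e): 92 − 15 = 77 ≥ 73 [met]
    (f): 90 − 13 = 77 ≥ 73 [met]
  All elements met. The burden passes to the lender.
Stage 4 — burden on lender; standard: a substantially-more-likely showing (weight is at least 73).
    (g): 96 − 28 = 68 < 73 [not met]
  Not every element is met, so the lender fails to carry Stage 4.
So the borrower prevails.

borrower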